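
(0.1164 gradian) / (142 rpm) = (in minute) 2.049e-06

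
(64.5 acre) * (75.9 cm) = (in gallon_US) 5.234e+07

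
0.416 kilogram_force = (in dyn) 4.08e+05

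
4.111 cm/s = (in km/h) 0.148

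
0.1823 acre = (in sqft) 7941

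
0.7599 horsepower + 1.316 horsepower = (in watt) 1548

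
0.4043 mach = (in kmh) 495.6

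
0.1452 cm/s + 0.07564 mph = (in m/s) 0.03527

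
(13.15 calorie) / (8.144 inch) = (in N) 266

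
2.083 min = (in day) 0.001447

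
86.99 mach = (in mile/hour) 6.626e+04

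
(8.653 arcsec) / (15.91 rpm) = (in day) 2.914e-10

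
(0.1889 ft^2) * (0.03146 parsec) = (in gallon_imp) 3.747e+15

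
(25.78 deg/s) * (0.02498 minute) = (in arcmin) 2318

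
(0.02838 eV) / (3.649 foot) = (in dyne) 4.088e-16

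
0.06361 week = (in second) 3.847e+04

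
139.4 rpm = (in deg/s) 836.4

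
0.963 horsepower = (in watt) 718.1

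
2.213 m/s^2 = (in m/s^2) 2.213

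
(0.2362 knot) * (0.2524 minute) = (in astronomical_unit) 1.23e-11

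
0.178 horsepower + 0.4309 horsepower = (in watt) 454.1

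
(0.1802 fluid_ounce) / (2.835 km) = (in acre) 4.645e-13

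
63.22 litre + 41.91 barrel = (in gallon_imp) 1480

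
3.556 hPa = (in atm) 0.003509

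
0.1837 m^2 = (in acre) 4.539e-05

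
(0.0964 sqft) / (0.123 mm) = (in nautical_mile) 0.03932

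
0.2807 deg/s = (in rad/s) 0.004899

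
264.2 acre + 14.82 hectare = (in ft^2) 1.31e+07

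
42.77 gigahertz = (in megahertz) 4.277e+04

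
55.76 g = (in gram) 55.76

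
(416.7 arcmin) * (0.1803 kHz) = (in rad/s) 21.85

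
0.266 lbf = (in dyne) 1.183e+05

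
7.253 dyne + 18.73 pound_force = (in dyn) 8.332e+06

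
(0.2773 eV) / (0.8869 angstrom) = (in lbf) 1.126e-10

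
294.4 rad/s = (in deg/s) 1.687e+04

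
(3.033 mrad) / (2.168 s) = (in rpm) 0.01336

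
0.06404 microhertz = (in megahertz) 6.404e-14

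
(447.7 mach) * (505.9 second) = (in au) 0.0005155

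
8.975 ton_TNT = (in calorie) 8.975e+09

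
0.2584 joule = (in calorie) 0.06176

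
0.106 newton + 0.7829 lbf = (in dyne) 3.589e+05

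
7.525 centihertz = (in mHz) 75.25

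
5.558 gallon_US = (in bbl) 0.1323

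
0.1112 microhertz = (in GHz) 1.112e-16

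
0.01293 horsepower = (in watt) 9.642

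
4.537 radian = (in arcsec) 9.358e+05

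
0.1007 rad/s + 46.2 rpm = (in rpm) 47.16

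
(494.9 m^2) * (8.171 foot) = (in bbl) 7753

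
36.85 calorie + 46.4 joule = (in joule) 200.6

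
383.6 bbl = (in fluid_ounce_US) 2.062e+06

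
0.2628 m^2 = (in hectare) 2.628e-05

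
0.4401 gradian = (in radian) 0.006913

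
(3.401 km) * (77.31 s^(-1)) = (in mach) 772.2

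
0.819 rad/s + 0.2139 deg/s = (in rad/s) 0.8227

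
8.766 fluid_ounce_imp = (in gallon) 0.0658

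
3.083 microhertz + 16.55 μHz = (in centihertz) 0.001963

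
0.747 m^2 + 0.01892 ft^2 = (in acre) 0.000185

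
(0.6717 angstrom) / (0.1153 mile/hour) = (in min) 2.172e-11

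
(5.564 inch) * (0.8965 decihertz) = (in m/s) 0.01267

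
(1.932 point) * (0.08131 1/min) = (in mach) 2.713e-09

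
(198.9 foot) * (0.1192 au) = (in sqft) 1.164e+13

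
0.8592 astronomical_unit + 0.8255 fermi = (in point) 3.643e+14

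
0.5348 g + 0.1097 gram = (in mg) 644.5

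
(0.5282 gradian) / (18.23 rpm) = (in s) 0.004346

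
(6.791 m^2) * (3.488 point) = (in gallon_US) 2.207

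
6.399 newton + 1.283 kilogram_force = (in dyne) 1.898e+06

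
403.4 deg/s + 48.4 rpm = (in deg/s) 693.8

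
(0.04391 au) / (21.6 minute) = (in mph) 1.134e+07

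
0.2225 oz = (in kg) 0.006308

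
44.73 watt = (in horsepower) 0.05998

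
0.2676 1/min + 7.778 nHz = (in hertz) 0.00446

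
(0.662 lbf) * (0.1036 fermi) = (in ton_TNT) 7.291e-26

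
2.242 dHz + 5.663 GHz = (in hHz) 5.663e+07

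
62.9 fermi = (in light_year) 6.649e-30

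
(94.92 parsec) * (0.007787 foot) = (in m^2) 6.952e+15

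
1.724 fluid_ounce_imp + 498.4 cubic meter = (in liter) 4.984e+05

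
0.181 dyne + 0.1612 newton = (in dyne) 1.612e+04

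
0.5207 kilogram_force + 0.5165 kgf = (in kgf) 1.037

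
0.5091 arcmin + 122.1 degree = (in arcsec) 4.396e+05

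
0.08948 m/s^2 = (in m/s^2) 0.08948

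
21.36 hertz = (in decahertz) 2.136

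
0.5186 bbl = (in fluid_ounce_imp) 2902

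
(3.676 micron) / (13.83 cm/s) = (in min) 4.43e-07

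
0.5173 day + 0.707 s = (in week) 0.0739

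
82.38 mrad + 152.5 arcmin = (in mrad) 126.7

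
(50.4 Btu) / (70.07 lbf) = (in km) 0.1706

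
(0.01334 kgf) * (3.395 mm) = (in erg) 4441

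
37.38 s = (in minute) 0.623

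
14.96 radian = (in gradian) 952.4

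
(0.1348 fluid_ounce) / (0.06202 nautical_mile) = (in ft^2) 3.736e-07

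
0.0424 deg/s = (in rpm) 0.007067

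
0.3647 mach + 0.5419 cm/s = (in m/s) 124.2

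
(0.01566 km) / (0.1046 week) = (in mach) 7.27e-07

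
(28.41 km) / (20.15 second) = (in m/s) 1410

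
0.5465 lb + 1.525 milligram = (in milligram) 2.479e+05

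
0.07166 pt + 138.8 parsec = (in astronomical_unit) 2.863e+07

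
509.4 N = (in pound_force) 114.5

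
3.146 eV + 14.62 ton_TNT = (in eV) 3.818e+29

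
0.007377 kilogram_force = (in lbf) 0.01626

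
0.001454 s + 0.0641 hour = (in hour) 0.0641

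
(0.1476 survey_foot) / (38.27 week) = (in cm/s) 1.944e-07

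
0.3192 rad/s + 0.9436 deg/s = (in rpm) 3.205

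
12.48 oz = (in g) 353.8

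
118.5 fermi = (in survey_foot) 3.888e-13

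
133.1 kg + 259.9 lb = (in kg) 251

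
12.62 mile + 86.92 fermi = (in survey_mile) 12.62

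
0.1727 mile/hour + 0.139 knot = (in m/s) 0.1487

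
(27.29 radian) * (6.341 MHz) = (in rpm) 1.652e+09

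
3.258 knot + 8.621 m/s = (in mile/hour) 23.03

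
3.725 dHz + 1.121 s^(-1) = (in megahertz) 1.493e-06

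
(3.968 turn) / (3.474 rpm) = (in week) 0.0001133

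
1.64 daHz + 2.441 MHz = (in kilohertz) 2441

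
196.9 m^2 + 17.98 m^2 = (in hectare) 0.02149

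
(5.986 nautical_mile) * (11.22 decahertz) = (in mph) 2.782e+06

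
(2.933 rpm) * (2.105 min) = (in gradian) 2470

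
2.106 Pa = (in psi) 0.0003054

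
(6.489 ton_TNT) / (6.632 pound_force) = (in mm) 9.203e+11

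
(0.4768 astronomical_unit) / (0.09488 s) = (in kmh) 2.706e+12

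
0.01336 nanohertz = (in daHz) 1.336e-12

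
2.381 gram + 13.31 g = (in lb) 0.03459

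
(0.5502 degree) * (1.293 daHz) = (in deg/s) 7.114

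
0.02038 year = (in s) 6.427e+05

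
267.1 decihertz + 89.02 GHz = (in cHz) 8.902e+12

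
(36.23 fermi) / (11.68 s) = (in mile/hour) 6.939e-15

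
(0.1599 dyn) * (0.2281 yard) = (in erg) 3.335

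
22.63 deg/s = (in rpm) 3.772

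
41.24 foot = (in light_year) 1.329e-15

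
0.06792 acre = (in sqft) 2959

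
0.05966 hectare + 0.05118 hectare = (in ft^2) 1.193e+04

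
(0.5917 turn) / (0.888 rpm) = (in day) 0.0004627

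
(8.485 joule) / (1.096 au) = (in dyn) 5.175e-06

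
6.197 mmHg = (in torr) 6.197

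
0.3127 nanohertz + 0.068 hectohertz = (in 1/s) 6.8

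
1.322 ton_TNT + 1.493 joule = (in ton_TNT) 1.322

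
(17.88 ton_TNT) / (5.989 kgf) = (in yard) 1.393e+09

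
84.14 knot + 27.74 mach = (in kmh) 3.416e+04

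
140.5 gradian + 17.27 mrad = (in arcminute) 7646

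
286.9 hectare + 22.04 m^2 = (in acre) 709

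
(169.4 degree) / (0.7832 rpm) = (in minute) 0.6008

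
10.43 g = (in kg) 0.01043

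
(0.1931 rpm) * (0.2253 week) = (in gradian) 1.754e+05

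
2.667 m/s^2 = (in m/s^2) 2.667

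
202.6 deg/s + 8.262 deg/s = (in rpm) 35.14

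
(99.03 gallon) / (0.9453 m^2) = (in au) 2.651e-12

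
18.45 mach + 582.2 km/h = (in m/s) 6444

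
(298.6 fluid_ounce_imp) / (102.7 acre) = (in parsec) 6.616e-25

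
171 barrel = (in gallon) 7182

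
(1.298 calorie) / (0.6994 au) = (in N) 5.191e-11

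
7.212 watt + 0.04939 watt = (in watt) 7.261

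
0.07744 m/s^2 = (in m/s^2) 0.07744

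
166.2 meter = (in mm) 1.662e+05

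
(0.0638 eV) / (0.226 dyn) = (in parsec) 1.466e-31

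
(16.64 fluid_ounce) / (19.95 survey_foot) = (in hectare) 8.093e-09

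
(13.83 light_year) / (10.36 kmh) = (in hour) 1.263e+13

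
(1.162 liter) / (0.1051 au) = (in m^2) 7.391e-14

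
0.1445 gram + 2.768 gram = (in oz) 0.1027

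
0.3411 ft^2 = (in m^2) 0.03169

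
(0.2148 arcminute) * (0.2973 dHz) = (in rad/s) 1.858e-06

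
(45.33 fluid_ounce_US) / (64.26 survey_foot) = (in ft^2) 0.0007367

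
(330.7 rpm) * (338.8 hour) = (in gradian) 2.689e+09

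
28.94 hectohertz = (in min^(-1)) 1.736e+05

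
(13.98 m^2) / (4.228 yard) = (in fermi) 3.616e+15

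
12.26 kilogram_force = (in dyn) 1.202e+07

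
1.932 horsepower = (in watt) 1441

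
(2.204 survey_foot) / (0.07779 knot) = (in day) 0.0001943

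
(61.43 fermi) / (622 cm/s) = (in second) 9.876e-15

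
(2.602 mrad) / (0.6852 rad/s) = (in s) 0.003797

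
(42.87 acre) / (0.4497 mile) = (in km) 0.2397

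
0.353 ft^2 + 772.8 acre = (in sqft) 3.366e+07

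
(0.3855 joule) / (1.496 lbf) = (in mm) 57.93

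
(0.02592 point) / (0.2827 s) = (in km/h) 0.0001164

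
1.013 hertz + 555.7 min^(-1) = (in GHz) 1.027e-08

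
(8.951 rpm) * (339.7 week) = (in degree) 1.103e+10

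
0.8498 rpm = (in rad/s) 0.08899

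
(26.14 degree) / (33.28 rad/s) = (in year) 4.347e-10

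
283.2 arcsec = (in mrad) 1.373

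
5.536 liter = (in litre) 5.536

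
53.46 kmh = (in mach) 0.04361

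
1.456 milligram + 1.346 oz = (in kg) 0.03816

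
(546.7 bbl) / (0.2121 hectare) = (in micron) 4.098e+04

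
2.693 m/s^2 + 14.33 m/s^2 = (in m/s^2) 17.02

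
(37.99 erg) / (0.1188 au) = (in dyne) 2.138e-11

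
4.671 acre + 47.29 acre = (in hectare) 21.03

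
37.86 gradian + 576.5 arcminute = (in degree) 43.68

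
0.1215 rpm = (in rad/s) 0.01272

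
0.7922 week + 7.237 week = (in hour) 1349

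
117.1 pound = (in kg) 53.12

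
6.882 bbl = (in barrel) 6.882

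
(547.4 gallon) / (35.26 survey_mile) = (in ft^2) 0.0003931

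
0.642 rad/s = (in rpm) 6.131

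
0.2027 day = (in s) 1.751e+04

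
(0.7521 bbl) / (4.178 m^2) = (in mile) 1.778e-05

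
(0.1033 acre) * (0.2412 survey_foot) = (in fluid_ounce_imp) 1.082e+06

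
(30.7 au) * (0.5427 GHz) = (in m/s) 2.492e+21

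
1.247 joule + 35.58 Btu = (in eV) 2.343e+23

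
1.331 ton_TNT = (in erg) 5.569e+16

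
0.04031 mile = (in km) 0.06487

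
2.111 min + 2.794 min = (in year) 9.332e-06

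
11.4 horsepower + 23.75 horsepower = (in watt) 2.621e+04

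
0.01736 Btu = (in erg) 1.832e+08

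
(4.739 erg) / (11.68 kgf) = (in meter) 4.137e-09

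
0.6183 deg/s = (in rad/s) 0.01079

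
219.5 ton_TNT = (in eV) 5.732e+30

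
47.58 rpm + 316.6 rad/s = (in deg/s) 1.843e+04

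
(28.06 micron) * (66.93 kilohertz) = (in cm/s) 187.8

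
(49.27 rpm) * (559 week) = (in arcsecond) 3.598e+14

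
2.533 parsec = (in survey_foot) 2.564e+17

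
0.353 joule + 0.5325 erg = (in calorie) 0.08437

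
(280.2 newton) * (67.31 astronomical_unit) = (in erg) 2.821e+22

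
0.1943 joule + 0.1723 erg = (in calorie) 0.04644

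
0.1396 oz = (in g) 3.958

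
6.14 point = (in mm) 2.166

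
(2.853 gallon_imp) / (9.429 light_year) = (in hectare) 1.454e-23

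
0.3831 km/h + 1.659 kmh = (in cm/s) 56.73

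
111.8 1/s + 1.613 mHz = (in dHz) 1118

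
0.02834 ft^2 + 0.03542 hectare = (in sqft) 3813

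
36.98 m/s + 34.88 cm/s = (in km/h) 134.4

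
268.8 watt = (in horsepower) 0.3605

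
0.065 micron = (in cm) 6.5e-06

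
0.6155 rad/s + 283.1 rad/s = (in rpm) 2709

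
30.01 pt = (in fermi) 1.059e+13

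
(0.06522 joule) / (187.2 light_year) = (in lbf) 8.279e-21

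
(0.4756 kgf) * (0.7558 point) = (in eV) 7.762e+15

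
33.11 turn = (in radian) 208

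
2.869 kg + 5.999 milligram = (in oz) 101.2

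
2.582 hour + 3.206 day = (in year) 0.009078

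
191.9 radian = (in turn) 30.54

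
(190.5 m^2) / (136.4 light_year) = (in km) 1.476e-19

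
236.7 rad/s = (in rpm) 2260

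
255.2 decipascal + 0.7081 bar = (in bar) 0.7084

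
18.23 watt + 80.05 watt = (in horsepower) 0.1318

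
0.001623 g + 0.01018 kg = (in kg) 0.01018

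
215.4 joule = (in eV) 1.344e+21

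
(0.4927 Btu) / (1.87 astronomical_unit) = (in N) 1.858e-09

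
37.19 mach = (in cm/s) 1.266e+06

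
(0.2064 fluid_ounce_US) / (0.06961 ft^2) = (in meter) 0.0009439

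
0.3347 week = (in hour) 56.23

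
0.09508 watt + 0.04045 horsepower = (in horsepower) 0.04058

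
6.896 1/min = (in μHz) 1.149e+05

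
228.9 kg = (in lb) 504.6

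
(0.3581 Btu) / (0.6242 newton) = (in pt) 1.716e+06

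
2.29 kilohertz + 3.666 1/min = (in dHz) 2.29e+04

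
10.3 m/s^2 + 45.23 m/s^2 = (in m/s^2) 55.53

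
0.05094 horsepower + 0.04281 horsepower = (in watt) 69.91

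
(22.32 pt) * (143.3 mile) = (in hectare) 0.1816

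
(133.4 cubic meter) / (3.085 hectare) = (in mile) 2.687e-06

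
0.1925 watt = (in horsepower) 0.0002581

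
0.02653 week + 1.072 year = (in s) 3.382e+07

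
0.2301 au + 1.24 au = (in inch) 8.658e+12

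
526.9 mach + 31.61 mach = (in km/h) 6.846e+05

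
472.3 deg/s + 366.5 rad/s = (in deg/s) 2.147e+04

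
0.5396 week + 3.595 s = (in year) 0.01035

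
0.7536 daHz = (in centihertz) 753.6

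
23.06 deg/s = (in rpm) 3.843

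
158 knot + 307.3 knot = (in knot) 465.3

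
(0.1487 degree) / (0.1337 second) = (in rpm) 0.1854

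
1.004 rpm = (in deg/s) 6.024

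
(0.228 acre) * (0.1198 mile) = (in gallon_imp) 3.913e+07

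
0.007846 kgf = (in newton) 0.07694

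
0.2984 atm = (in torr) 226.8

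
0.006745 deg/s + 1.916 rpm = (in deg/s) 11.5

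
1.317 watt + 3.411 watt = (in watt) 4.728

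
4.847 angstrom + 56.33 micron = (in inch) 0.002218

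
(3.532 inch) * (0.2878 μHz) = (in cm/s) 2.582e-06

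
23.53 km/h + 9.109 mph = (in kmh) 38.19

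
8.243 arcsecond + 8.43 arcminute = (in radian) 0.002492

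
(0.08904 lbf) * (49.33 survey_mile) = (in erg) 3.144e+11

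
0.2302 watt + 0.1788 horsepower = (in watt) 133.6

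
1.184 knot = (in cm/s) 60.91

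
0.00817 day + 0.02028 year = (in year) 0.0203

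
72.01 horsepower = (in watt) 5.37e+04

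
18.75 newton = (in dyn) 1.875e+06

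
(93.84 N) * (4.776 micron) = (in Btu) 4.248e-07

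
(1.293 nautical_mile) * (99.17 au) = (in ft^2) 3.824e+17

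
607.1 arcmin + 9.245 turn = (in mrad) 5.826e+04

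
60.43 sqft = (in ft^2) 60.43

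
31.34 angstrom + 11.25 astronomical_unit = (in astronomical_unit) 11.25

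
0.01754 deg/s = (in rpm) 0.002923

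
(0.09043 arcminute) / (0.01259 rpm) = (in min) 0.0003325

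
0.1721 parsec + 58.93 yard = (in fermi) 5.31e+30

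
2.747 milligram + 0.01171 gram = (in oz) 0.00051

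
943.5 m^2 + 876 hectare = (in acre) 2165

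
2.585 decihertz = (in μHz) 2.585e+05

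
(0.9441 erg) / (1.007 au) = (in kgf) 6.391e-20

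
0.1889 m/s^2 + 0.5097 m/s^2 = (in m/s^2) 0.6986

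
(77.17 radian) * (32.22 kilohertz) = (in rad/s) 2.486e+06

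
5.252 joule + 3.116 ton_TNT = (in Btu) 1.236e+07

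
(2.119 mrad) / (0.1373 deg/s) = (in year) 2.804e-08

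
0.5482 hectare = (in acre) 1.355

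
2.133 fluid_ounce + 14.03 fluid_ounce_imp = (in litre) 0.4617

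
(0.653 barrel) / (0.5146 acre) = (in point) 0.1413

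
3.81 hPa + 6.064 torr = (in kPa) 1.189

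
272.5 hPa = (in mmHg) 204.4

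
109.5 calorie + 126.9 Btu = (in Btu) 127.3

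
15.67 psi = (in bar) 1.08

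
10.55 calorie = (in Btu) 0.04184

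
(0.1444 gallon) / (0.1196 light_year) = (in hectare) 4.831e-23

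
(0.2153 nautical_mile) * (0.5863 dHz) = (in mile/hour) 52.29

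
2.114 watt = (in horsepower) 0.002835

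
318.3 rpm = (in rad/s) 33.33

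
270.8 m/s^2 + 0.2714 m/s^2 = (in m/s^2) 271.1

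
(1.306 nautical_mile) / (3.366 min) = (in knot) 23.28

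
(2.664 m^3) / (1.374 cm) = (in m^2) 193.9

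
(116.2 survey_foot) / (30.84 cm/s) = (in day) 0.001329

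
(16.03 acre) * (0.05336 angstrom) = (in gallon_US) 9.144e-05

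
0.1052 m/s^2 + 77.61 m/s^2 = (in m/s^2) 77.72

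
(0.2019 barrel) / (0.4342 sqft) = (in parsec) 2.579e-17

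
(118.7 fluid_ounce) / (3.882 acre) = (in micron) 0.2235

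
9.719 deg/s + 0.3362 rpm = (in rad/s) 0.2048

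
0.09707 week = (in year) 0.001862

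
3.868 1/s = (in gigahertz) 3.868e-09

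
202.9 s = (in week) 0.0003355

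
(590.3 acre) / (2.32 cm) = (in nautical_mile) 5.56e+04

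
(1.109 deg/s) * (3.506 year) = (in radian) 2.14e+06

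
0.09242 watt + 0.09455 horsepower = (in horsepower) 0.09467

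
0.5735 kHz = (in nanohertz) 5.735e+11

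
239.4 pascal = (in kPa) 0.2394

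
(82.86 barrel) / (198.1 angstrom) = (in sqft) 7.158e+09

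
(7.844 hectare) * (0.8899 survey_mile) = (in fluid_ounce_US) 3.799e+12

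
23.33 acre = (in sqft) 1.016e+06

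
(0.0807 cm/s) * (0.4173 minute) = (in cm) 2.021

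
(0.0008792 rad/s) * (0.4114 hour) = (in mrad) 1302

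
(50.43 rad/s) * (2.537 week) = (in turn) 1.232e+07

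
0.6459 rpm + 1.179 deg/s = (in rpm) 0.8424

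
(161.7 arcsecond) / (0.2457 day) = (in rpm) 3.526e-07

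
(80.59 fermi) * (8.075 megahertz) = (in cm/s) 6.508e-05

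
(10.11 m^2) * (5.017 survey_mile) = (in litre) 8.163e+07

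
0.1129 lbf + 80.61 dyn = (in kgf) 0.05129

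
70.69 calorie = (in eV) 1.846e+21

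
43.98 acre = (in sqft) 1.916e+06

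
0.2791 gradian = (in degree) 0.2512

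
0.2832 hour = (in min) 16.99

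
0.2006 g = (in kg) 0.0002006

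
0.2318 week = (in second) 1.402e+05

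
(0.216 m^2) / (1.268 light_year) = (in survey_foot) 5.907e-17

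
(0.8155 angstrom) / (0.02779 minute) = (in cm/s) 4.891e-09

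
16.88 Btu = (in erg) 1.781e+11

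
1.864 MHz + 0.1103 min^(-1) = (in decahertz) 1.864e+05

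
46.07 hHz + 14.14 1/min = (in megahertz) 0.004607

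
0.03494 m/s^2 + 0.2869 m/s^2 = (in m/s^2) 0.3218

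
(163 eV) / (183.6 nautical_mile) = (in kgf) 7.832e-24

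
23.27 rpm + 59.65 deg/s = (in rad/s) 3.478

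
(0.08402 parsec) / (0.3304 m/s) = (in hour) 2.18e+12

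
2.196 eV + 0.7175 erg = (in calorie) 1.715e-08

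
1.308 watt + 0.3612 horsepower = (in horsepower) 0.363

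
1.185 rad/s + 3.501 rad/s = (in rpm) 44.75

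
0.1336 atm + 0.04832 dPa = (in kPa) 13.54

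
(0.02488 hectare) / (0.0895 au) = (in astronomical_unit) 1.242e-19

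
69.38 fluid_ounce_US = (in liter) 2.052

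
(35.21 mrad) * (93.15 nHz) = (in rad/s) 3.28e-09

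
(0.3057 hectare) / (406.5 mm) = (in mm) 7.52e+06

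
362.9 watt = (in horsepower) 0.4867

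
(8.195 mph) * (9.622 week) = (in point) 6.043e+10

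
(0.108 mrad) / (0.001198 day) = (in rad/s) 1.043e-06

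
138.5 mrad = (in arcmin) 476.1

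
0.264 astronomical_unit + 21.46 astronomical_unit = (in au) 21.72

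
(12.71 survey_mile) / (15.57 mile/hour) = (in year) 9.319e-05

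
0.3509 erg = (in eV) 2.19e+11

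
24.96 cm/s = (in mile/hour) 0.5583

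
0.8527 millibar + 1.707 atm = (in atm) 1.708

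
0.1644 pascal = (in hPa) 0.001644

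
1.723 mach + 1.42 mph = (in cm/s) 5.873e+04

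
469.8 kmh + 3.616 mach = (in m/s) 1362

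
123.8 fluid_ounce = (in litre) 3.661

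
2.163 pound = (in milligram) 9.811e+05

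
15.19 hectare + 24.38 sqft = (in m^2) 1.519e+05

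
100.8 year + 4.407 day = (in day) 3.68e+04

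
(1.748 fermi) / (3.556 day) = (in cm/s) 5.689e-19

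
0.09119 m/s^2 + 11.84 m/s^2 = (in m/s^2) 11.93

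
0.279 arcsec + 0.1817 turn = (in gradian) 72.68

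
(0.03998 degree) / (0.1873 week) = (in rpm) 5.882e-08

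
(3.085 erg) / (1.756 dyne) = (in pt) 49.8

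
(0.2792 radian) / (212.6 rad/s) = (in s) 0.001313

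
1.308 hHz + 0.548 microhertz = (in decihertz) 1308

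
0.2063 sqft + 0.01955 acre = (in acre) 0.01955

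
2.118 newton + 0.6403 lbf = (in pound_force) 1.116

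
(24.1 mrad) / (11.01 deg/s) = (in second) 0.1254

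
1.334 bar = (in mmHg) 1001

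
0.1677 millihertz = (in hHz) 1.677e-06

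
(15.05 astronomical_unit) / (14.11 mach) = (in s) 4.686e+08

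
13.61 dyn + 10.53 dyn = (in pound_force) 5.427e-05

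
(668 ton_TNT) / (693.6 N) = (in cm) 4.03e+11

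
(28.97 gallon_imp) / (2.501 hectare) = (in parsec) 1.707e-22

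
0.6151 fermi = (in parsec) 1.993e-32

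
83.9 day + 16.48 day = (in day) 100.4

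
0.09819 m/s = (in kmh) 0.3535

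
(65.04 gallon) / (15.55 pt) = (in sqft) 483.1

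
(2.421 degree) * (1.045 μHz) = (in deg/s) 2.53e-06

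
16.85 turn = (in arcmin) 3.64e+05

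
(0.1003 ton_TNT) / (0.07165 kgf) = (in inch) 2.351e+10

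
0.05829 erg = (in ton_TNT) 1.393e-18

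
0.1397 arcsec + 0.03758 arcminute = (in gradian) 0.000739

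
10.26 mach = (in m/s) 3494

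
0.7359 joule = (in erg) 7.359e+06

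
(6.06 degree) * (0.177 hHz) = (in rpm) 17.88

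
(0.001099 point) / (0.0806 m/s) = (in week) 7.953e-12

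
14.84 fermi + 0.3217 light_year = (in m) 3.044e+15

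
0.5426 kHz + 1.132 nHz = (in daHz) 54.26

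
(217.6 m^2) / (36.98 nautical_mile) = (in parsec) 1.03e-19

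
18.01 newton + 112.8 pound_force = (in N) 519.8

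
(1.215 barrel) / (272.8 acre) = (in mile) 1.087e-10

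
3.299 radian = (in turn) 0.5251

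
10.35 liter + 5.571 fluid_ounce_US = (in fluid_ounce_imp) 370.1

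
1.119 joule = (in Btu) 0.001061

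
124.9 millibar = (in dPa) 1.249e+05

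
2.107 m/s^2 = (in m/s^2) 2.107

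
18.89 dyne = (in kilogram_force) 1.926e-05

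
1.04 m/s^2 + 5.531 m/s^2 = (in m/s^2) 6.571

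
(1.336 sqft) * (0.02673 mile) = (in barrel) 33.58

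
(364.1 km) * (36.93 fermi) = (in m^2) 1.345e-08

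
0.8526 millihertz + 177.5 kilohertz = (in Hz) 1.775e+05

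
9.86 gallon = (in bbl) 0.2348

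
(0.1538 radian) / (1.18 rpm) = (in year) 3.947e-08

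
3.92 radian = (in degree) 224.6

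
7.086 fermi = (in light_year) 7.49e-31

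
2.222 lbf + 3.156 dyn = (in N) 9.884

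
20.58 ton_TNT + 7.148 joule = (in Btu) 8.161e+07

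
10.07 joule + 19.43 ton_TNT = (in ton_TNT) 19.43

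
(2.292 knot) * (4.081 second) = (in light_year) 5.086e-16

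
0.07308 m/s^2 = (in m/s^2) 0.07308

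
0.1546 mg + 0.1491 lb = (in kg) 0.06763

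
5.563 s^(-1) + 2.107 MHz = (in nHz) 2.107e+15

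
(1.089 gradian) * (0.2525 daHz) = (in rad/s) 0.04319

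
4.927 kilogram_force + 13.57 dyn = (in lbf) 10.86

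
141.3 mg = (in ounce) 0.004984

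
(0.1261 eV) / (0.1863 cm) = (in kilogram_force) 1.106e-18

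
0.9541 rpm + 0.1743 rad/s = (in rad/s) 0.2742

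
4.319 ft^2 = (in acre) 9.915e-05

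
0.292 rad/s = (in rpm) 2.788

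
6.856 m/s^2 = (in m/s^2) 6.856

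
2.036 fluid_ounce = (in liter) 0.06021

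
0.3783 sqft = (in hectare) 3.515e-06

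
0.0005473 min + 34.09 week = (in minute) 3.436e+05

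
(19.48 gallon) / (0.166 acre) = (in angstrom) 1.098e+06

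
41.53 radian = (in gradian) 2644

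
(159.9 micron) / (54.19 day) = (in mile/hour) 7.64e-11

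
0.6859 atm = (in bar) 0.695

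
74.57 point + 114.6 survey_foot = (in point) 9.909e+04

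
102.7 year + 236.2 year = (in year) 338.9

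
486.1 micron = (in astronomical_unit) 3.249e-15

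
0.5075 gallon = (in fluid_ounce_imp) 67.61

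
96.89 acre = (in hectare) 39.21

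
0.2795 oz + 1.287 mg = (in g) 7.925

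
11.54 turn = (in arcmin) 2.493e+05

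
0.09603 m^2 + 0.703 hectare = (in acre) 1.737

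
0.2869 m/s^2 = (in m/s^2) 0.2869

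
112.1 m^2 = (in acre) 0.0277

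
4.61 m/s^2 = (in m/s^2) 4.61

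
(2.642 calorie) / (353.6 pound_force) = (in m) 0.007028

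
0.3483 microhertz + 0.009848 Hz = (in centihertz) 0.9848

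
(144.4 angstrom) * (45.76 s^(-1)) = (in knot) 1.284e-06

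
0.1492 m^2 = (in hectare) 1.492e-05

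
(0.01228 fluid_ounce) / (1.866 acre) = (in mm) 4.809e-08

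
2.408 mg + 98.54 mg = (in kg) 0.0001009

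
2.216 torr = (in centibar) 0.2954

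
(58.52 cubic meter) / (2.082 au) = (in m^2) 1.879e-10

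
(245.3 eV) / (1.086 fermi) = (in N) 0.03619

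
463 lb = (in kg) 210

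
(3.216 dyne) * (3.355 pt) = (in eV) 2.376e+11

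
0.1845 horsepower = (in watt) 137.6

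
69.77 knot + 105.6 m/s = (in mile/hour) 316.5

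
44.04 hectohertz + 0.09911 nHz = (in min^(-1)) 2.642e+05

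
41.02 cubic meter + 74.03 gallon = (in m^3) 41.3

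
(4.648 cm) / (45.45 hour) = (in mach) 8.343e-10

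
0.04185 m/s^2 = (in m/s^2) 0.04185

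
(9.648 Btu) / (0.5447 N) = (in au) 1.249e-07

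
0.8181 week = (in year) 0.01569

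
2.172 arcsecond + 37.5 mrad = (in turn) 0.00597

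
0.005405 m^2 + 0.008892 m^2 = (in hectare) 1.43e-06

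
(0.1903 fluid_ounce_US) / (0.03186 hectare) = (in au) 1.181e-19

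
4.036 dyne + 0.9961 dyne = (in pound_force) 1.131e-05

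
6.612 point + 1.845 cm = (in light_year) 2.197e-18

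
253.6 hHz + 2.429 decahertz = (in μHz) 2.538e+10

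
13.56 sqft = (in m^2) 1.26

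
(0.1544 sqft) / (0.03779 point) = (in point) 3.05e+06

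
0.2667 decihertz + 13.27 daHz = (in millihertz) 1.327e+05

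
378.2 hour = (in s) 1.362e+06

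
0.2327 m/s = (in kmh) 0.8377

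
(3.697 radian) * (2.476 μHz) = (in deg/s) 0.0005245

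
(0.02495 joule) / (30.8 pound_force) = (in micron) 182.1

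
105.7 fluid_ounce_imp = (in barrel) 0.01889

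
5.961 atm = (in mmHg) 4530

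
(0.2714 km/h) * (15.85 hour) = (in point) 1.219e+07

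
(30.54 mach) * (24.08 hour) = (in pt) 2.555e+12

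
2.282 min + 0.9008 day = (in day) 0.9024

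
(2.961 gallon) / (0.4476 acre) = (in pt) 0.01754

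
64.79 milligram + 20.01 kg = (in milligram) 2.001e+07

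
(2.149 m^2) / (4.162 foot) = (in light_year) 1.791e-16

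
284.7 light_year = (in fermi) 2.693e+33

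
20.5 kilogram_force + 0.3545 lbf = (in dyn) 2.026e+07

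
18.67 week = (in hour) 3137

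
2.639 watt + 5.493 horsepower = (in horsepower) 5.497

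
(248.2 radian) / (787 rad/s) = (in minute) 0.005256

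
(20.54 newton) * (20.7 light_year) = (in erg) 4.022e+25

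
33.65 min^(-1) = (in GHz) 5.608e-10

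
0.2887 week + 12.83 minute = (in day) 2.03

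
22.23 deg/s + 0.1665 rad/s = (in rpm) 5.295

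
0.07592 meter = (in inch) 2.989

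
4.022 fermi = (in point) 1.14e-11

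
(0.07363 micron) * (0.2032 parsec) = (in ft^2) 4.969e+09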